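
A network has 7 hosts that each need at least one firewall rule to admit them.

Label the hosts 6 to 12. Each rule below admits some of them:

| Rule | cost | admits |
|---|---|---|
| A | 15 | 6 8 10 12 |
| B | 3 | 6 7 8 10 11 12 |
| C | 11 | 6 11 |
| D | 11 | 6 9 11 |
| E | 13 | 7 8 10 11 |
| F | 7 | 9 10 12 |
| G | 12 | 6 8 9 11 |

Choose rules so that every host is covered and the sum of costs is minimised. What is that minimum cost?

B, F together cover every host (B ∪ F = {6, 7, 8, 9, 10, 11, 12}); total cost 3 + 7 = 10.
No covering selection has total cost below 10.

10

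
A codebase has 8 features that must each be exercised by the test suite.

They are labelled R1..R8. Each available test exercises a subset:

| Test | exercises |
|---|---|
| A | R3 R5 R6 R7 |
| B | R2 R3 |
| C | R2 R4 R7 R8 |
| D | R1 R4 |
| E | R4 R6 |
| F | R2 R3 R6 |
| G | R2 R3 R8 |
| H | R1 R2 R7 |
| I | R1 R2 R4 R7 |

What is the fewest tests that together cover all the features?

A and C and D together: A ∪ C ∪ D = {R1, R2, R3, R4, R5, R6, R7, R8} — every feature is covered.
Only A contains R5, so A is forced; the remaining 4 features need at least 2 more tests (each remaining test adds at most 3) — so at least 3 tests are needed, and 3 is optimal.

3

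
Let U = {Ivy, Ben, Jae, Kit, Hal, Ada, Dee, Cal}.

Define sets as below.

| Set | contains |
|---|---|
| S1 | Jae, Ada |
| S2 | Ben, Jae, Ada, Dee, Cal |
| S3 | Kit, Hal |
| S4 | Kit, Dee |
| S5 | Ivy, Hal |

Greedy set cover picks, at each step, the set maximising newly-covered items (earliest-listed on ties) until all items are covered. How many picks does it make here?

Greedy: pick S2 (covers 5 new) → pick S3 (covers 2 new) → pick S5 (covers 1 new). Total picks: 3.

3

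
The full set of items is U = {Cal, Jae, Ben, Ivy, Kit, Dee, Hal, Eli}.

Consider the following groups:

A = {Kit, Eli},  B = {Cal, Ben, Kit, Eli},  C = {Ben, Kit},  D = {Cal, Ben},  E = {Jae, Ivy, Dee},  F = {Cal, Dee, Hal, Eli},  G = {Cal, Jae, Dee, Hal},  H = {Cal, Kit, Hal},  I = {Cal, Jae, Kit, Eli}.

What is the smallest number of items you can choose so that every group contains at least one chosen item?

Take T = {Cal, Ivy, Kit}. Each listed group contains at least one of these, so T is a hitting set of size 3.
The groups A, D, E are pairwise disjoint, so any hitting set needs a separate item for each — at least 3. Hence 3 is optimal.

3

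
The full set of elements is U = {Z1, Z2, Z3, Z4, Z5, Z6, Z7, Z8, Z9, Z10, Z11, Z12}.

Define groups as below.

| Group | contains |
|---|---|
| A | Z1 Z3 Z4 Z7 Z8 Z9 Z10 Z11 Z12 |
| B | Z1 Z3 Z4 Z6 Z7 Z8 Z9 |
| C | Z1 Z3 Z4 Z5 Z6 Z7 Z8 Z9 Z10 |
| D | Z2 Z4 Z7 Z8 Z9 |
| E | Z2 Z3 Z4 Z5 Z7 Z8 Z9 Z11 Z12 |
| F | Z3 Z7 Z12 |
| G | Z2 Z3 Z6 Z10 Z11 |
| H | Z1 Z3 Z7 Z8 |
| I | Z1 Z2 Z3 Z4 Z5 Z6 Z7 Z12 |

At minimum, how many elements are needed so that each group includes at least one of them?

Take T = {Z7, Z10}. Each listed group contains at least one of these, so T is a hitting set of size 2.
No single element lies in every group, so at least 2 are needed and 2 is optimal.

2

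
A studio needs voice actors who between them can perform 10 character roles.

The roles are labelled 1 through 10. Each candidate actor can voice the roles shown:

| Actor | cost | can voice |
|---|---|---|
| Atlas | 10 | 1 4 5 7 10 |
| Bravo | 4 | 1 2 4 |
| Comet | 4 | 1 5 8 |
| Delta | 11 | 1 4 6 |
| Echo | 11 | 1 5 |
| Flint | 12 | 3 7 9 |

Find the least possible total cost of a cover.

41

Atlas, Bravo, Comet, Delta, Flint together cover every role (Atlas ∪ Bravo ∪ Comet ∪ Delta ∪ Flint = {1, 2, 3, 4, 5, 6, 7, 8, 9, 10}); total cost 10 + 4 + 4 + 11 + 12 = 41.
No covering selection has total cost below 41.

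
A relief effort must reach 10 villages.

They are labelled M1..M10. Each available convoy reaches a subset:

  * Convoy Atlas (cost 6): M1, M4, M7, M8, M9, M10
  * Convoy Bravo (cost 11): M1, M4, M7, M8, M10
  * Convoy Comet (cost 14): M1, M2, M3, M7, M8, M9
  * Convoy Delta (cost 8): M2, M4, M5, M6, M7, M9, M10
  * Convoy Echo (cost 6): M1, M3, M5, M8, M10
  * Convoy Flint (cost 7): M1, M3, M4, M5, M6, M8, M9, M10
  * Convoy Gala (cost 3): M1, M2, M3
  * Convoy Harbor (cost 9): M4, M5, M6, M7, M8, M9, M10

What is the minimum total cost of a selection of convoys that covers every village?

12

Gala, Harbor together cover every village (Gala ∪ Harbor = {M1, M2, M3, M4, M5, M6, M7, M8, M9, M10}); total cost 3 + 9 = 12.
The greedy pick Flint, Gala, Atlas costs 16; no covering selection beats 12.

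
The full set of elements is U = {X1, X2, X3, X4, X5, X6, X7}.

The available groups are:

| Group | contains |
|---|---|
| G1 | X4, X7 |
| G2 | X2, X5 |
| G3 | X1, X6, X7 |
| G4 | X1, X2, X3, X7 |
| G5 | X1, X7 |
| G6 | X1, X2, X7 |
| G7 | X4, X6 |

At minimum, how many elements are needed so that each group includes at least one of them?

The 3 elements {X2, X6, X7} hit every group.
The groups G2, G5, G7 are pairwise disjoint, so any hitting set needs a separate element for each — at least 3. Hence 3 is optimal.

3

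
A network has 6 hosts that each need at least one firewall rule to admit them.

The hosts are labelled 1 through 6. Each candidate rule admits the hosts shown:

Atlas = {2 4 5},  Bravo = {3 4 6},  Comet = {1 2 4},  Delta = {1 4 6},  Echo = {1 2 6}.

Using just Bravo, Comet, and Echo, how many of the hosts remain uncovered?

1

Union of Bravo, Comet, Echo = {1, 2, 3, 4, 6}.
Not covered: 5 — 1 host.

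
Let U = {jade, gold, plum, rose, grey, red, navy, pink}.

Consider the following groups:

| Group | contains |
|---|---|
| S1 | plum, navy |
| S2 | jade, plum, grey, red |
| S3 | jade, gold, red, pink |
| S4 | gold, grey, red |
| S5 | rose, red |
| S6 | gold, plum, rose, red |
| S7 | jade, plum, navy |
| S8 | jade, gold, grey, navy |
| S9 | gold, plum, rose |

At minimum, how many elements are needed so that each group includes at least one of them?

The 3 elements {plum, red, navy} hit every group.
No choice of 2 elements meets every group, so 3 is the minimum.

3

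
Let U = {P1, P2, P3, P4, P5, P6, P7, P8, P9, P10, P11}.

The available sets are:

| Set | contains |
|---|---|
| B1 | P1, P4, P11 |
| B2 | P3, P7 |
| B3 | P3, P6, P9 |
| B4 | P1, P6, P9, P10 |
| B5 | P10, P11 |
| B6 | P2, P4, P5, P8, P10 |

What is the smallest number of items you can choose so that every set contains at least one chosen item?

3

Take H = {P3, P10, P11}. Each listed set contains at least one of these, so H is a hitting set of size 3.
No choice of 2 items meets every set, so 3 is the minimum.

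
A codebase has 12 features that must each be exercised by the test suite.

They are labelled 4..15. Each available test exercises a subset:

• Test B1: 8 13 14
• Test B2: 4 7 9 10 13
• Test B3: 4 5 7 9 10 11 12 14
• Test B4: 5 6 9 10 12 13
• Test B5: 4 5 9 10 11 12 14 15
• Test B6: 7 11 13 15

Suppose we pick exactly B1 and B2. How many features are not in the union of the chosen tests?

Union of B1, B2 = {4, 7, 8, 9, 10, 13, 14}.
Not covered: 5, 6, 11, 12, 15 — 5 features.

5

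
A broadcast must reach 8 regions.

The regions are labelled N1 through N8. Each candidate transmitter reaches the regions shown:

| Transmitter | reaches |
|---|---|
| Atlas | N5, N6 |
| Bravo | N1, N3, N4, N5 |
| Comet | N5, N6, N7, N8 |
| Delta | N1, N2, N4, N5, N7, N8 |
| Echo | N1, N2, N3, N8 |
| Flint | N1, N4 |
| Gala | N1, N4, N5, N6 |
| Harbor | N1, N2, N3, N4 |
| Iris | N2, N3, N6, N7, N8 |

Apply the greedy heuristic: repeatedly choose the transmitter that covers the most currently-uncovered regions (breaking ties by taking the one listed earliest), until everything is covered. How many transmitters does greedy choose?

2

Greedy: pick Delta (covers 6 new) → pick Iris (covers 2 new). Total picks: 2.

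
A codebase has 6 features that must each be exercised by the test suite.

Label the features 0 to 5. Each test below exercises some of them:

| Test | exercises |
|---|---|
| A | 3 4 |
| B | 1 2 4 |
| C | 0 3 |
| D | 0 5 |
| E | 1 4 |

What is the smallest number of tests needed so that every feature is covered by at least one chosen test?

Take {A, B, D}. Their union is {0, 1, 2, 3, 4, 5}, which is all 6 features.
Only B contains 2, so B is forced; the remaining 3 features need at least 2 more tests (each remaining test adds at most 2) — so at least 3 tests are needed, and 3 is optimal.

3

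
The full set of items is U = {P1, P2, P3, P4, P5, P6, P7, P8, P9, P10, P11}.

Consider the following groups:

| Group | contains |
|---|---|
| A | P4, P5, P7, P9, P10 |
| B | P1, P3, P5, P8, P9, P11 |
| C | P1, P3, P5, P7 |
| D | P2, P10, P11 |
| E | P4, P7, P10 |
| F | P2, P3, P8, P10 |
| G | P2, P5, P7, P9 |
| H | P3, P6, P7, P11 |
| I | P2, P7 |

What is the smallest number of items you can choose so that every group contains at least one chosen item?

The 3 items {P2, P7, P8} hit every group.
No choice of 2 items meets every group, so 3 is the minimum.

3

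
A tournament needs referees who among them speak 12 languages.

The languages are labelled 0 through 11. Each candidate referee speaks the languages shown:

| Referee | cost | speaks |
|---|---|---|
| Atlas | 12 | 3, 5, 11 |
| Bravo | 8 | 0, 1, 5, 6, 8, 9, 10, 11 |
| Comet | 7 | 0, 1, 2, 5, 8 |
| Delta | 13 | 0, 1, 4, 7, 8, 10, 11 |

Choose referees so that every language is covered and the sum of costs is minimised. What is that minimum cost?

40

Atlas, Bravo, Comet, Delta together cover every language (Atlas ∪ Bravo ∪ Comet ∪ Delta = {0, 1, 2, 3, 4, 5, 6, 7, 8, 9, 10, 11}); total cost 12 + 8 + 7 + 13 = 40.
No covering selection has total cost below 40.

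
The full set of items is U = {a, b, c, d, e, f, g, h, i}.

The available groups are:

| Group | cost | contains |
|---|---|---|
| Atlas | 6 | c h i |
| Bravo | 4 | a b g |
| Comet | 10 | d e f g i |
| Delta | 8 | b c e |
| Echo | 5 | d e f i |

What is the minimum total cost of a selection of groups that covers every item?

15

Atlas, Bravo, Echo together cover every item (Atlas ∪ Bravo ∪ Echo = {a, b, c, d, e, f, g, h, i}); total cost 6 + 4 + 5 = 15.
No covering selection has total cost below 15.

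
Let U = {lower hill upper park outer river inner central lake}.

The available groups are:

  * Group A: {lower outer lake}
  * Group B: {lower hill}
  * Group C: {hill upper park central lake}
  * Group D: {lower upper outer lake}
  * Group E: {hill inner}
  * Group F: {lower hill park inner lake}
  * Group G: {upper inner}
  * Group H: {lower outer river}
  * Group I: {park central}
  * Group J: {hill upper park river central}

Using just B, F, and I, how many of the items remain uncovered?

3

Union of B, F, I = {lower, hill, park, inner, central, lake}.
Not covered: upper, outer, river — 3 items.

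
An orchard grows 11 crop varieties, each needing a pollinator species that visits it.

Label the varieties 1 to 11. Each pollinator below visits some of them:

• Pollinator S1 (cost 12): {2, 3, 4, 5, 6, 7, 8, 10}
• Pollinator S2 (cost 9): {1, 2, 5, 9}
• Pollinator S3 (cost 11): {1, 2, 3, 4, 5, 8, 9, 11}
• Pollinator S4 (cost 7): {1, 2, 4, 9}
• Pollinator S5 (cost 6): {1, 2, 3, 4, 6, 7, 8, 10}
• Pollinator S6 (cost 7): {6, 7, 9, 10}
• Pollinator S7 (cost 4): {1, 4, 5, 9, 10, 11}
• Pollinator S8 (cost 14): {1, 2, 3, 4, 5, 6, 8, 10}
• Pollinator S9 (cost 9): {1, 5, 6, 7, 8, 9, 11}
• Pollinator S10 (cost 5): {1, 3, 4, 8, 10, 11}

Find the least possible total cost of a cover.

S5, S7 together cover every variety (S5 ∪ S7 = {1, 2, 3, 4, 5, 6, 7, 8, 9, 10, 11}); total cost 6 + 4 = 10.
No covering selection has total cost below 10.

10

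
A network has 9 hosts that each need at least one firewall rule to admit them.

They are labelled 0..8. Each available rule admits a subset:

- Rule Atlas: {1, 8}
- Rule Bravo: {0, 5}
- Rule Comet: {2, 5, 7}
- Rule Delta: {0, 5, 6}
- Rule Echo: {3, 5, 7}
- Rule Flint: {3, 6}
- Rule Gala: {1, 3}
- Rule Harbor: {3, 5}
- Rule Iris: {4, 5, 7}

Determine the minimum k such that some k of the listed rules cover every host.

5

Atlas and Comet and Delta and Gala and Iris together: Atlas ∪ Comet ∪ Delta ∪ Gala ∪ Iris = {0, 1, 2, 3, 4, 5, 6, 7, 8} — every host is covered.
No 4 of the 9 rules cover everything (all 126 combinations miss at least one host), so 5 is optimal.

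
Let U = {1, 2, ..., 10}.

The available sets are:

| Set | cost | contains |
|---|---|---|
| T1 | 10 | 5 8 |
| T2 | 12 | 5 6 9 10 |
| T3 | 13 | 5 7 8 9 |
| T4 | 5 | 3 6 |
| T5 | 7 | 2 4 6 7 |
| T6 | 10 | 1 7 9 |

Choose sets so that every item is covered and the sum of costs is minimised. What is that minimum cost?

T1, T2, T4, T5, T6 together cover every item (T1 ∪ T2 ∪ T4 ∪ T5 ∪ T6 = {1, 2, 3, 4, 5, 6, 7, 8, 9, 10}); total cost 10 + 12 + 5 + 7 + 10 = 44.
No covering selection has total cost below 44.

44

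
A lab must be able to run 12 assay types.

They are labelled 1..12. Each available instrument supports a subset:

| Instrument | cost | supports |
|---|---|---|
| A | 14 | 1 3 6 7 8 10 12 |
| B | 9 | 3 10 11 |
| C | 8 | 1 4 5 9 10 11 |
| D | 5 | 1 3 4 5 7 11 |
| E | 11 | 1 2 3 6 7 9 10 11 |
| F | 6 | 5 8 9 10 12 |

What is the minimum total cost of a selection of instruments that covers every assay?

D, E, F together cover every assay (D ∪ E ∪ F = {1, 2, 3, 4, 5, 6, 7, 8, 9, 10, 11, 12}); total cost 5 + 11 + 6 = 22.
No covering selection has total cost below 22.

22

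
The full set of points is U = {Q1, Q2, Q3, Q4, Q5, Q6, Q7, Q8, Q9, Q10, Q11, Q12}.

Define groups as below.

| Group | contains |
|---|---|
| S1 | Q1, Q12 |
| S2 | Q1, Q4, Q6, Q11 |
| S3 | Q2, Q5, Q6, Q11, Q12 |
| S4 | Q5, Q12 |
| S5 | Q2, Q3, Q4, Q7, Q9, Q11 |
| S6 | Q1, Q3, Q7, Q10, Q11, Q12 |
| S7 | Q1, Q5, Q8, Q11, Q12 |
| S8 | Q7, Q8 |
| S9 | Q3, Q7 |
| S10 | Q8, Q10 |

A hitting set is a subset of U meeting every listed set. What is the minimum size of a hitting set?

4

The 4 points {Q4, Q7, Q10, Q12} hit every group.
The groups S2, S4, S9, S10 are pairwise disjoint, so any hitting set needs a separate point for each — at least 4. Hence 4 is optimal.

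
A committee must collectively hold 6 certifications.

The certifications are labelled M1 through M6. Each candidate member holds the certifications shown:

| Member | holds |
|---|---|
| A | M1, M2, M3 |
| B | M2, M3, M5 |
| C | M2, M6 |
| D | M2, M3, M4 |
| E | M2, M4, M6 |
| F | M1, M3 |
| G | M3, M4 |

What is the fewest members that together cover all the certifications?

Take {B, E, F}. Their union is {M1, M2, M3, M4, M5, M6}, which is all 6 certifications.
Only B contains M5, so B is forced; the remaining 3 certifications need at least 2 more members (each remaining member adds at most 2) — so at least 3 members are needed, and 3 is optimal.

3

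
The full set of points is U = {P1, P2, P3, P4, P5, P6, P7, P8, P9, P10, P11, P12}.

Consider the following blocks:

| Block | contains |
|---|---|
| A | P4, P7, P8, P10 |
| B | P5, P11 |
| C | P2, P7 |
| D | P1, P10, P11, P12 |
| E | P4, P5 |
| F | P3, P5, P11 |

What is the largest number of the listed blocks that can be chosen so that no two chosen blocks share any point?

3

C, D, E are pairwise disjoint (C={P2,P7}; D={P1,P10,P11,P12}; E={P4,P5}).
Every remaining block overlaps one of these, and no 4 of the listed blocks are pairwise disjoint, so 3 is the maximum.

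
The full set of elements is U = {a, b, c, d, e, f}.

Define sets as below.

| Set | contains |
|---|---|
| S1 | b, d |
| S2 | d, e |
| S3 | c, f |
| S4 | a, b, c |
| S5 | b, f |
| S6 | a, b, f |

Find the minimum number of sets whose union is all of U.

3

S2, S3, and S4 cover everything between them: the union {a, b, c, d, e, f} is all of U.
Only S2 contains e, so S2 is forced; the remaining 4 elements need at least 2 more sets (each remaining set adds at most 3) — so at least 3 sets are needed, and 3 is optimal.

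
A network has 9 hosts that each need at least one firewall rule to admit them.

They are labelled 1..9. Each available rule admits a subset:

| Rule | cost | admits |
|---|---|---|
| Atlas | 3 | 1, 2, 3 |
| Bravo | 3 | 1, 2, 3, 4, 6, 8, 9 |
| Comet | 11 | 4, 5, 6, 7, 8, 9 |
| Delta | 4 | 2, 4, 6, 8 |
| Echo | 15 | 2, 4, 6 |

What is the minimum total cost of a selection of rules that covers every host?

14

Bravo, Comet together cover every host (Bravo ∪ Comet = {1, 2, 3, 4, 5, 6, 7, 8, 9}); total cost 3 + 11 = 14.
No covering selection has total cost below 14.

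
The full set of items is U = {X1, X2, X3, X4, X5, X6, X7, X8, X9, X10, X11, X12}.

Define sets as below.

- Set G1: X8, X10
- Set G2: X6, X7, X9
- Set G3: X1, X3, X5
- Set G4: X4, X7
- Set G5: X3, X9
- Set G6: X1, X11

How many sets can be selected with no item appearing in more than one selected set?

G1, G4, G5, G6 are pairwise disjoint (G1={X8,X10}; G4={X4,X7}; G5={X3,X9}; G6={X1,X11}).
Every remaining set overlaps one of these, and no 5 of the listed sets are pairwise disjoint, so 4 is the maximum.

4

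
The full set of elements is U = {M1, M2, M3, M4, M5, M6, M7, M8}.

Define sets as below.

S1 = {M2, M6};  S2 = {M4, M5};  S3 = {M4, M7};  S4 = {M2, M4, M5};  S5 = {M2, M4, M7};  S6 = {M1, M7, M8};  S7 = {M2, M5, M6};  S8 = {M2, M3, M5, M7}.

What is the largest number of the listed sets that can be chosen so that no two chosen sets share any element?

S1, S2, S6 are pairwise disjoint (S1={M2,M6}; S2={M4,M5}; S6={M1,M7,M8}).
Every remaining set overlaps one of these, and no 4 of the listed sets are pairwise disjoint, so 3 is the maximum.

3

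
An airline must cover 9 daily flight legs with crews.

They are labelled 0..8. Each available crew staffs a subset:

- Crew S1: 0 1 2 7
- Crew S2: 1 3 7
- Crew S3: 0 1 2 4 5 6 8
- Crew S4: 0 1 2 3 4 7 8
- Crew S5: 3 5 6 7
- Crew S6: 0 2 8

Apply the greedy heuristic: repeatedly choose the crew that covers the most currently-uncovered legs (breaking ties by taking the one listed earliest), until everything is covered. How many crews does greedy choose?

2

Greedy: pick S3 (covers 7 new) → pick S2 (covers 2 new). Total picks: 2.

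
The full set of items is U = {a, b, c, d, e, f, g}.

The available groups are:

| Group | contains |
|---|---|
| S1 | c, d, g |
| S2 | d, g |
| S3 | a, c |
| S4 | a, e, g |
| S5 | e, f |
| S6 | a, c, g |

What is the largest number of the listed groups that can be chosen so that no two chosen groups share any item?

3

S2, S3, S5 are pairwise disjoint (S2={d,g}; S3={a,c}; S5={e,f}).
Every remaining group overlaps one of these, and no 4 of the listed groups are pairwise disjoint, so 3 is the maximum.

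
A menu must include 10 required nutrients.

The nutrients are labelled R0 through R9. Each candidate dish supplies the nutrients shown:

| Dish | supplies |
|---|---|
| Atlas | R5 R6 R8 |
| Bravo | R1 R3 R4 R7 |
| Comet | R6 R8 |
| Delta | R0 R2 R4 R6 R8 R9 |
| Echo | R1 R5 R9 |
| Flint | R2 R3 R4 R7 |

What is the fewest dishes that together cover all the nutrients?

3

Delta and Echo and Flint together: Delta ∪ Echo ∪ Flint = {R0, R1, R2, R3, R4, R5, R6, R7, R8, R9} — every nutrient is covered.
Only Delta contains R0, so Delta is forced; the remaining 4 nutrients need at least 2 more dishes (each remaining dish adds at most 3) — so at least 3 dishes are needed, and 3 is optimal.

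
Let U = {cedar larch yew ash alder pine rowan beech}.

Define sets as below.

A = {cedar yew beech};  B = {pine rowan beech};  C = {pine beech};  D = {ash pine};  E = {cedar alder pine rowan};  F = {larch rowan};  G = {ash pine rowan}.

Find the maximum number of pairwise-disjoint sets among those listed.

3

A, D, F are pairwise disjoint (A={cedar,yew,beech}; D={ash,pine}; F={larch,rowan}).
Every remaining set overlaps one of these, and no 4 of the listed sets are pairwise disjoint, so 3 is the maximum.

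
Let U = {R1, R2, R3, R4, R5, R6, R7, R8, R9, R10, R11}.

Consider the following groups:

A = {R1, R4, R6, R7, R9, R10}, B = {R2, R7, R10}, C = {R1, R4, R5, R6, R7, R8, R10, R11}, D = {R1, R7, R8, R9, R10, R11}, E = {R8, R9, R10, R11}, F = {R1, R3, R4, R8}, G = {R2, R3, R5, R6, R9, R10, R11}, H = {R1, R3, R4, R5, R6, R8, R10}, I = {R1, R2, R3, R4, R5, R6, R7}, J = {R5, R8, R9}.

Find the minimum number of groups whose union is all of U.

2

E and I together: E ∪ I = {R1, R2, R3, R4, R5, R6, R7, R8, R9, R10, R11} — every point is covered.
No single group has all 11 points (the largest, C, has 8), so 2 is optimal.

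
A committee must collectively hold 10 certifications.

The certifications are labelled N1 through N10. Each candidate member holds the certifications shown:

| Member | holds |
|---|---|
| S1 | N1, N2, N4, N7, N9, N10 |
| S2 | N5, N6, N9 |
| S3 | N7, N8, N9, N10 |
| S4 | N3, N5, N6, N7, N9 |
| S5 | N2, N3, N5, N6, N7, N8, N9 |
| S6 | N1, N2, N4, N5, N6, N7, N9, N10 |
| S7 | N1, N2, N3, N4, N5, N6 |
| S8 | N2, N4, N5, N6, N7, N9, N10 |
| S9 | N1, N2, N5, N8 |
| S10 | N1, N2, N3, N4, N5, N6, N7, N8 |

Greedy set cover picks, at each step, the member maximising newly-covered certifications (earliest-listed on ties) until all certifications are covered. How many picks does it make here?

Greedy: pick S6 (covers 8 new) → pick S5 (covers 2 new). Total picks: 2.

2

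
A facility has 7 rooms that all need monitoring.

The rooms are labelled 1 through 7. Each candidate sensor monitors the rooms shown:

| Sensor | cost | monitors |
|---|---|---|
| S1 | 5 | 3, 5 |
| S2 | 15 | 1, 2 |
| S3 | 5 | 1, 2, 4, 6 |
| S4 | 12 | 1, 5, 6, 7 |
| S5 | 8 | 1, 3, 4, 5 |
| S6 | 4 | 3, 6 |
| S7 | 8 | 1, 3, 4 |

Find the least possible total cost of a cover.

S3, S4, S6 together cover every room (S3 ∪ S4 ∪ S6 = {1, 2, 3, 4, 5, 6, 7}); total cost 5 + 12 + 4 = 21.
The greedy pick S3, S1, S4 costs 22; no covering selection beats 21.

21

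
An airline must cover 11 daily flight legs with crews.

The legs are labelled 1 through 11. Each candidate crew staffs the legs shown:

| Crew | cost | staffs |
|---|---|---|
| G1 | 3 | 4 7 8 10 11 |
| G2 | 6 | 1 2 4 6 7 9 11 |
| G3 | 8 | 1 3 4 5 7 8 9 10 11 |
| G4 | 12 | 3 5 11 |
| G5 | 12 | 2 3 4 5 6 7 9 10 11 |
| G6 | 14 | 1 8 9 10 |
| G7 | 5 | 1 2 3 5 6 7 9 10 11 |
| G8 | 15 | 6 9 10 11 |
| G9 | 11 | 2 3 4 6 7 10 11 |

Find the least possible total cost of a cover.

8

G1, G7 together cover every leg (G1 ∪ G7 = {1, 2, 3, 4, 5, 6, 7, 8, 9, 10, 11}); total cost 3 + 5 = 8.
No covering selection has total cost below 8.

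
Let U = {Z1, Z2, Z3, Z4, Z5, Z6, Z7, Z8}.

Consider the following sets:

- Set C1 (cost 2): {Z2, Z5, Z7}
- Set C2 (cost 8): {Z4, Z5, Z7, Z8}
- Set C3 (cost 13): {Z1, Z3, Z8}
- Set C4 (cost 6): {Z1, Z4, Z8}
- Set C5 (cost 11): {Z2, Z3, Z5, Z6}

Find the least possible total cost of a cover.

C1, C4, C5 together cover every item (C1 ∪ C4 ∪ C5 = {Z1, Z2, Z3, Z4, Z5, Z6, Z7, Z8}); total cost 2 + 6 + 11 = 19.
No covering selection has total cost below 19.

19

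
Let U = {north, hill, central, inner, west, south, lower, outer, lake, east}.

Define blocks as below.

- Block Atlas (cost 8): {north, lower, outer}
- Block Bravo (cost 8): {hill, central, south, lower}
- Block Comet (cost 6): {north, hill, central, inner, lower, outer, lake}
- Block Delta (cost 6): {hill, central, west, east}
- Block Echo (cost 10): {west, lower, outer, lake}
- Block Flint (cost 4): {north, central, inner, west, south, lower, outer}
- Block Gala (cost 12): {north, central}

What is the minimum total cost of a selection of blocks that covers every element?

16

Comet, Delta, Flint together cover every element (Comet ∪ Delta ∪ Flint = {north, hill, central, inner, west, south, lower, outer, lake, east}); total cost 6 + 6 + 4 = 16.
No covering selection has total cost below 16.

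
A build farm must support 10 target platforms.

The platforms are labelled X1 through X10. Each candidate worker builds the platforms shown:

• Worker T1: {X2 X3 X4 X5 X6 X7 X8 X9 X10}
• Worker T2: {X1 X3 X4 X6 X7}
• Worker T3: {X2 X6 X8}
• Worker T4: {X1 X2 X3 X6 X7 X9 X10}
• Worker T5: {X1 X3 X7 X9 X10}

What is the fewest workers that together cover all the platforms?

2

Take {T1, T5}. Their union is {X1, X2, X3, X4, X5, X6, X7, X8, X9, X10}, which is all 10 platforms.
No single worker has all 10 platforms (the largest, T1, has 9), so 2 is optimal.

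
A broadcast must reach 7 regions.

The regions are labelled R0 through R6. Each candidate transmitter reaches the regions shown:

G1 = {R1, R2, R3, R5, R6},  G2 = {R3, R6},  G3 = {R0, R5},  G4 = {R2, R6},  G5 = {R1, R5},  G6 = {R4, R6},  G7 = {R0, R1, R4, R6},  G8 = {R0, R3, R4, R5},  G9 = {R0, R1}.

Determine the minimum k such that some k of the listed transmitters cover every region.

G1 and G8 together: G1 ∪ G8 = {R0, R1, R2, R3, R4, R5, R6} — every region is covered.
No single transmitter has all 7 regions (the largest, G1, has 5), so 2 is optimal.

2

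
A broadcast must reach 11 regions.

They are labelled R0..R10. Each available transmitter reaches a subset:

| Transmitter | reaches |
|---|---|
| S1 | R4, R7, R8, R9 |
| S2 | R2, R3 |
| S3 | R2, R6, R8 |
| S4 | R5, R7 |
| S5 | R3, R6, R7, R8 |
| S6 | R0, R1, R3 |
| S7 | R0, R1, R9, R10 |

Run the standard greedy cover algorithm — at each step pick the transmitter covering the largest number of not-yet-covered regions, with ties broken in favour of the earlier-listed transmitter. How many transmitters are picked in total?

5

Greedy: pick S1 (covers 4 new) → pick S6 (covers 3 new) → pick S3 (covers 2 new) → pick S4 (covers 1 new) → pick S7 (covers 1 new). Total picks: 5.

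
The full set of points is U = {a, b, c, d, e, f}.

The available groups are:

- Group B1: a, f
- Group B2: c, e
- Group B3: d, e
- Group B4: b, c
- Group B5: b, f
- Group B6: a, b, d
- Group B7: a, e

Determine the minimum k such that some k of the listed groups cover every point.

3

B1 and B3 and B4 together: B1 ∪ B3 ∪ B4 = {a, b, c, d, e, f} — every point is covered.
No 2 of the 7 groups cover everything (all 21 combinations miss at least one point), so 3 is optimal.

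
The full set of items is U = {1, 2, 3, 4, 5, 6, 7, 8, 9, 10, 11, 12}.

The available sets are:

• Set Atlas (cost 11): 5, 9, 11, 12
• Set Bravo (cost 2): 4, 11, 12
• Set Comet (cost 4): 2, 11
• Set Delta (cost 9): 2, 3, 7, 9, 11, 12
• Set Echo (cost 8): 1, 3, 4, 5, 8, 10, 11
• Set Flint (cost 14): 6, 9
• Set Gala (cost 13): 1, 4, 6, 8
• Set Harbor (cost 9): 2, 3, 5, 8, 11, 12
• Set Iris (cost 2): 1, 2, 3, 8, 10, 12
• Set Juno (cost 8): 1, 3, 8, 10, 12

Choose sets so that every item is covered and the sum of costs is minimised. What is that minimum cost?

30

Delta, Echo, Gala together cover every item (Delta ∪ Echo ∪ Gala = {1, 2, 3, 4, 5, 6, 7, 8, 9, 10, 11, 12}); total cost 9 + 8 + 13 = 30.
The greedy pick Iris, Bravo, Delta, Echo, Gala costs 34; no covering selection beats 30.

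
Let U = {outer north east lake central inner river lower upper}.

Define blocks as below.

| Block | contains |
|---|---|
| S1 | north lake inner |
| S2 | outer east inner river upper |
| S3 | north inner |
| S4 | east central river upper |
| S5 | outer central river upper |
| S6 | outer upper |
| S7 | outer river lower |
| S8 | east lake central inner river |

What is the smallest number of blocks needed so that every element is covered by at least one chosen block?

S1, S4, and S7 cover everything between them: the union {outer, north, east, lake, central, inner, river, lower, upper} is all of U.
Only S7 contains lower, so S7 is forced; the remaining 6 elements need at least 2 more blocks (each remaining block adds at most 4) — so at least 3 blocks are needed, and 3 is optimal.

3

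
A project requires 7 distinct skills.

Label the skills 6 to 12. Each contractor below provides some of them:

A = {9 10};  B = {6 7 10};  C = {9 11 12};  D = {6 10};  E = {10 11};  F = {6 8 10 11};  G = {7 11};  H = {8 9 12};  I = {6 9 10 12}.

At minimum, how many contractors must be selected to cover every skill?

3

F and G and I together: F ∪ G ∪ I = {6, 7, 8, 9, 10, 11, 12} — every skill is covered.
No 2 of the 9 contractors cover everything (all 36 combinations miss at least one skill), so 3 is optimal.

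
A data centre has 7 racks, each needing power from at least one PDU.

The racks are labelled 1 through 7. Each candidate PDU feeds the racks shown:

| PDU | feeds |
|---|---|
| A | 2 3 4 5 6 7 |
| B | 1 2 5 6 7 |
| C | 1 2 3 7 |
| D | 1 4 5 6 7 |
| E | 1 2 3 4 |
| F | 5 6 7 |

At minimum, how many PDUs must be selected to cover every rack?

C and D together: C ∪ D = {1, 2, 3, 4, 5, 6, 7} — every rack is covered.
No single PDU has all 7 racks (the largest, A, has 6), so 2 is optimal.

2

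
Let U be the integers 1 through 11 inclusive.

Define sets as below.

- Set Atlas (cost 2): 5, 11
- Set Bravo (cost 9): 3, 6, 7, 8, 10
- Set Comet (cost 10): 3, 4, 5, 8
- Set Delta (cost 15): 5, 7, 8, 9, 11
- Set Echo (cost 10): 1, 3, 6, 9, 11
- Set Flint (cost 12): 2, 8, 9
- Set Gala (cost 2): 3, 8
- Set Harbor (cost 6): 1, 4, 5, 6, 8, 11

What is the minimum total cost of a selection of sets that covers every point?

Bravo, Flint, Harbor together cover every point (Bravo ∪ Flint ∪ Harbor = {1, 2, 3, 4, 5, 6, 7, 8, 9, 10, 11}); total cost 9 + 12 + 6 = 27.
The greedy pick Atlas, Gala, Harbor, Bravo, Flint costs 31; no covering selection beats 27.

27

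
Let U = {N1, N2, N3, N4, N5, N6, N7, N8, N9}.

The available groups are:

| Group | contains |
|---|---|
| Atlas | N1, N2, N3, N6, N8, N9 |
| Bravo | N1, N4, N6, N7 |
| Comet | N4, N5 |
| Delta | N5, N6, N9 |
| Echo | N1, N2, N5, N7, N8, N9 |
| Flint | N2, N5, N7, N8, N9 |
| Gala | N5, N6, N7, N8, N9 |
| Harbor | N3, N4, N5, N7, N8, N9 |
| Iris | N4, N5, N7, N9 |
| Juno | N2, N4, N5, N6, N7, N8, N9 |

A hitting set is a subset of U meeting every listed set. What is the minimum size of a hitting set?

The 2 points {N1, N5} hit every group.
The groups Atlas, Comet are pairwise disjoint, so any hitting set needs a separate point for each — at least 2. Hence 2 is optimal.

2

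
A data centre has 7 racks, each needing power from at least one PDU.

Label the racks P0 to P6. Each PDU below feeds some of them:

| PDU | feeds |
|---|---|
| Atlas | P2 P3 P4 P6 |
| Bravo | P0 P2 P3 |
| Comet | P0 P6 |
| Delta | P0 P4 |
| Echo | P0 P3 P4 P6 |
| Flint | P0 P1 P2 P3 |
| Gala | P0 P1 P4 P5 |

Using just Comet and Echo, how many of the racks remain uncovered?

3

Union of Comet, Echo = {P0, P3, P4, P6}.
Not covered: P1, P2, P5 — 3 racks.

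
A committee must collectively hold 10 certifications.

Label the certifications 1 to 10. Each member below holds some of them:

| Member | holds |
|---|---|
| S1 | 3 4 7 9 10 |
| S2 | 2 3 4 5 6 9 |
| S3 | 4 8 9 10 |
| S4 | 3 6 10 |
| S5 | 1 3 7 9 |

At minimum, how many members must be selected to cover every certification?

Take {S2, S3, S5}. Their union is {1, 2, 3, 4, 5, 6, 7, 8, 9, 10}, which is all 10 certifications.
Only S5 contains 1, so S5 is forced; the remaining 6 certifications need at least 2 more members (each remaining member adds at most 4) — so at least 3 members are needed, and 3 is optimal.

3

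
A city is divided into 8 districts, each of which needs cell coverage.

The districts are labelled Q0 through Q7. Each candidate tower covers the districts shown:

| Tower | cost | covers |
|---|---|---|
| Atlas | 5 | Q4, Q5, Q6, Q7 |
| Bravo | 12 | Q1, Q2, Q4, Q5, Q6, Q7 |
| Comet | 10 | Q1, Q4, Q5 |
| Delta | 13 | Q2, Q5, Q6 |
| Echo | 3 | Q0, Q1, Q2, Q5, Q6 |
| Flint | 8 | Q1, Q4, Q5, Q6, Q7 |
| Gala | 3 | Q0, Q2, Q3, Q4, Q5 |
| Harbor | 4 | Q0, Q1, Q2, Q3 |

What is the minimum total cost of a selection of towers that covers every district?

9

Atlas, Harbor together cover every district (Atlas ∪ Harbor = {Q0, Q1, Q2, Q3, Q4, Q5, Q6, Q7}); total cost 5 + 4 = 9.
The greedy pick Echo, Gala, Atlas costs 11; no covering selection beats 9.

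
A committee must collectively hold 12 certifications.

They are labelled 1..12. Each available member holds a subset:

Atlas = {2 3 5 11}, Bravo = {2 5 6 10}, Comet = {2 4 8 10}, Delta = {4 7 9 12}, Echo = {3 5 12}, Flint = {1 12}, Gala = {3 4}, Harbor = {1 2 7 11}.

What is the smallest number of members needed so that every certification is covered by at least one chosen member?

5

Take {Atlas, Bravo, Comet, Delta, Flint}. Their union is {1, 2, 3, 4, 5, 6, 7, 8, 9, 10, 11, 12}, which is all 12 certifications.
No 4 of the 8 members cover everything (all 70 combinations miss at least one certification), so 5 is optimal.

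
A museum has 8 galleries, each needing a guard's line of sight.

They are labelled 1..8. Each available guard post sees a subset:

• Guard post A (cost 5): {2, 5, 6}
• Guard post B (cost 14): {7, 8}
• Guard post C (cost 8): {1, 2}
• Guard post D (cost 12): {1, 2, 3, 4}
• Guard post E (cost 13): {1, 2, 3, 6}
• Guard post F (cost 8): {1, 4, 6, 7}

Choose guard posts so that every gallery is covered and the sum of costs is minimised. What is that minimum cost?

31

A, B, D together cover every gallery (A ∪ B ∪ D = {1, 2, 3, 4, 5, 6, 7, 8}); total cost 5 + 14 + 12 = 31.
The greedy pick A, F, D, B costs 39; no covering selection beats 31.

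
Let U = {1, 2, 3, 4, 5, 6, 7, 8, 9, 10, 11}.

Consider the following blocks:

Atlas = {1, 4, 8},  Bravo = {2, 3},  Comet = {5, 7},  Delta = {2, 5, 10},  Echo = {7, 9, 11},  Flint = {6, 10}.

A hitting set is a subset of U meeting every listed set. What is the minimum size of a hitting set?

Take H = {1, 2, 6, 7}. Each listed block contains at least one of these, so H is a hitting set of size 4.
The blocks Atlas, Bravo, Comet, Flint are pairwise disjoint, so any hitting set needs a separate point for each — at least 4. Hence 4 is optimal.

4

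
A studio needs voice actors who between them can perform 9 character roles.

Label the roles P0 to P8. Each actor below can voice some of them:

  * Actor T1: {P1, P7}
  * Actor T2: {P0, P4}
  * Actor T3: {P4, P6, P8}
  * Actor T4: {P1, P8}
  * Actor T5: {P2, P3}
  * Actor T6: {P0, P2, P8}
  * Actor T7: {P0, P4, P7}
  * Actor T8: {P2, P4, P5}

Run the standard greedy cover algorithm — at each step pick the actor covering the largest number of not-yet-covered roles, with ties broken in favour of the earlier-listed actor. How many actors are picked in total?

5

Greedy: pick T3 (covers 3 new) → pick T1 (covers 2 new) → pick T5 (covers 2 new) → pick T2 (covers 1 new) → pick T8 (covers 1 new). Total picks: 5.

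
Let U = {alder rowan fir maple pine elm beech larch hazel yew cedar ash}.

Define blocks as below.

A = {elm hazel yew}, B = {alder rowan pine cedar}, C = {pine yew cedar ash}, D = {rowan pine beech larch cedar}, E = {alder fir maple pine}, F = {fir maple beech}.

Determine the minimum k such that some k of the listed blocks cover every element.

4

Take {A, C, D, E}. Their union is {alder, rowan, fir, maple, pine, elm, beech, larch, hazel, yew, cedar, ash}, which is all 12 elements.
Only D contains larch, so D is forced; the remaining 7 elements need at least 3 more blocks (each remaining block adds at most 3) — so at least 4 blocks are needed, and 4 is optimal.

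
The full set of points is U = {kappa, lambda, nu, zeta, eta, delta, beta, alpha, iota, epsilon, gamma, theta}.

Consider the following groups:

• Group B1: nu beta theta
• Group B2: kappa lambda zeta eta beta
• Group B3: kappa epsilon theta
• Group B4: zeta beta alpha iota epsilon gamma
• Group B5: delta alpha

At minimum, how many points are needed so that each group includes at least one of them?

3

Take H = {kappa, alpha, theta}. Each listed group contains at least one of these, so H is a hitting set of size 3.
No choice of 2 points meets every group, so 3 is the minimum.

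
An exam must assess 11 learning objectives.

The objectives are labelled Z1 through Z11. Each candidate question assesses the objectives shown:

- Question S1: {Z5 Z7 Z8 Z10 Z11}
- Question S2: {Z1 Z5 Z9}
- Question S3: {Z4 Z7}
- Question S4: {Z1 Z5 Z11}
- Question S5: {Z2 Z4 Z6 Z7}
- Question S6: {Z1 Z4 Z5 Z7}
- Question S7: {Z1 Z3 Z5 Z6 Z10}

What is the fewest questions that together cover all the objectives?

4

S1 and S2 and S5 and S7 together: S1 ∪ S2 ∪ S5 ∪ S7 = {Z1, Z2, Z3, Z4, Z5, Z6, Z7, Z8, Z9, Z10, Z11} — every objective is covered.
No 3 of the 7 questions cover everything (all 35 combinations miss at least one objective), so 4 is optimal.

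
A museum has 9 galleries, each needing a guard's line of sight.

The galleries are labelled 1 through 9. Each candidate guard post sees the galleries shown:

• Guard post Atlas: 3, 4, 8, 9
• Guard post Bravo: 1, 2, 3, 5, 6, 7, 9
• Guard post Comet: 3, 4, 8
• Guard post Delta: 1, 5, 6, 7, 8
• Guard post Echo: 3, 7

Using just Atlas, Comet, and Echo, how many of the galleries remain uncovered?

4

Union of Atlas, Comet, Echo = {3, 4, 7, 8, 9}.
Not covered: 1, 2, 5, 6 — 4 galleries.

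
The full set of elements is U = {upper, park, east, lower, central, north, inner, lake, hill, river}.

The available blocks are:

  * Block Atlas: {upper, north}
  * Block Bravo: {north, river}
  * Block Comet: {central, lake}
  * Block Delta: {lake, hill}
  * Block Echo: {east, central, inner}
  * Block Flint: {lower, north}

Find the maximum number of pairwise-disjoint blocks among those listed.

3

Atlas, Delta, Echo are pairwise disjoint (Atlas={upper,north}; Delta={lake,hill}; Echo={east,central,inner}).
Every remaining block overlaps one of these, and no 4 of the listed blocks are pairwise disjoint, so 3 is the maximum.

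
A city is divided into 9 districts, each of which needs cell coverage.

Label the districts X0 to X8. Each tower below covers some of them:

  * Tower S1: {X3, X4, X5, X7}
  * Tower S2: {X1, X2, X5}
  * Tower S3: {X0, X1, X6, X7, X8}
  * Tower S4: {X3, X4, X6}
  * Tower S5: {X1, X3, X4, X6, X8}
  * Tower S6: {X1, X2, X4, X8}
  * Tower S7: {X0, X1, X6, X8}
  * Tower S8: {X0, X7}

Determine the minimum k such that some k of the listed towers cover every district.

3

Take {S1, S6, S7}. Their union is {X0, X1, X2, X3, X4, X5, X6, X7, X8}, which is all 9 districts.
No 2 of the 8 towers cover everything (all 28 combinations miss at least one district), so 3 is optimal.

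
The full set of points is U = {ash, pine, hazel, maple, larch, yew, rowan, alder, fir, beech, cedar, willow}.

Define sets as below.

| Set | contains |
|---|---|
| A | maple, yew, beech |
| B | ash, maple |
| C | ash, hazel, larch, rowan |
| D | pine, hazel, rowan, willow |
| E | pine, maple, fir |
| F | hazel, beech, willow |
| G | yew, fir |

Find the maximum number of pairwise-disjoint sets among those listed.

B, D, G are pairwise disjoint (B={ash,maple}; D={pine,hazel,rowan,willow}; G={yew,fir}).
Every remaining set overlaps one of these, and no 4 of the listed sets are pairwise disjoint, so 3 is the maximum.

3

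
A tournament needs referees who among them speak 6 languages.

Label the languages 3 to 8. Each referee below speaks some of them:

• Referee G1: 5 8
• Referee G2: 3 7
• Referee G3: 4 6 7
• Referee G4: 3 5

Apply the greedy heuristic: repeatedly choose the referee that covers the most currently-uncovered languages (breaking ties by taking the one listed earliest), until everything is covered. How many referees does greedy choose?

Greedy: pick G3 (covers 3 new) → pick G1 (covers 2 new) → pick G2 (covers 1 new). Total picks: 3.

3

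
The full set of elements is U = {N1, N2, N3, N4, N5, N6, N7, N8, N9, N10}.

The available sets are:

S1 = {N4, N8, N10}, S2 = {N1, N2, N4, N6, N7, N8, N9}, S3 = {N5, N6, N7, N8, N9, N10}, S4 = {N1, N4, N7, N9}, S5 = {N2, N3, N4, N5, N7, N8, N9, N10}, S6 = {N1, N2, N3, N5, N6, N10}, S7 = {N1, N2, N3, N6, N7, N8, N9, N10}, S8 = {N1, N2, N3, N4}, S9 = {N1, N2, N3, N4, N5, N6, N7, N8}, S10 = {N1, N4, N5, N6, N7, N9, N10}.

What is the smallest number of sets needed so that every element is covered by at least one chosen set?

S5 and S6 together: S5 ∪ S6 = {N1, N2, N3, N4, N5, N6, N7, N8, N9, N10} — every element is covered.
No single set has all 10 elements (the largest, S5, has 8), so 2 is optimal.

2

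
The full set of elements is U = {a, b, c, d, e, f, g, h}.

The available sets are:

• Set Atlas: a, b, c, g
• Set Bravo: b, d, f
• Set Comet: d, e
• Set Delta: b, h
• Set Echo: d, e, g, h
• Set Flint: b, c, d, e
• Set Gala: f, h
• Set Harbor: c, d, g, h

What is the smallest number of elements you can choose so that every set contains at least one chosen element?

3

Take T = {b, e, h}. Each listed set contains at least one of these, so T is a hitting set of size 3.
The sets Atlas, Comet, Gala are pairwise disjoint, so any hitting set needs a separate element for each — at least 3. Hence 3 is optimal.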